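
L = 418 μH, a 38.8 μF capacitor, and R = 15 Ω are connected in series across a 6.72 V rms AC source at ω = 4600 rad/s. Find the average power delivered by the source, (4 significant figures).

X_L = ωL = 1.923 Ω
X_C = 1/(ωC) = 5.603 Ω
Net reactance X = X_L − X_C = -3.680 Ω
Z = 15.00 − j3.680 Ω
|Z| = √(15.00² + 3.680²) = 15.44 Ω
∠Z = arctan(-3.680/15.00) = -13.78°
I = V/|Z| = 435.1 mA
P = VI cos φ = 6.72 × 0.4351 × cos(-13.78°) = 2.840 W

2.840 W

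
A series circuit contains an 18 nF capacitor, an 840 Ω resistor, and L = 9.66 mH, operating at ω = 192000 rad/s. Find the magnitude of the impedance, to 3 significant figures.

X_L = ωL = 1850 Ω
X_C = 1/(ωC) = 289 Ω
Net reactance X = X_L − X_C = 1570 Ω
Z = 840 + j1570 Ω
|Z| = √(840² + 1570²) = 1780 Ω

1780 Ω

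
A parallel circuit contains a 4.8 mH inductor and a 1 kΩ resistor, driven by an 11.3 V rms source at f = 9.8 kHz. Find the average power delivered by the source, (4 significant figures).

ω = 2πf = 61580 rad/s
X_L = ωL = 295.6 Ω
Parallel: admittances add. Y = 1/R + 1/(jωL)
Y = (0.001000 − j0.003383) S
|Y| = 0.003528 S → |Z| = 1/|Y| = 283.4 Ω, ∠Z = −∠Y = 73.53°
I = V/|Z| = 39.87 mA
P = VI cos φ = 11.3 × 0.03987 × cos(73.53°) = 127.7 mW

127.7 mW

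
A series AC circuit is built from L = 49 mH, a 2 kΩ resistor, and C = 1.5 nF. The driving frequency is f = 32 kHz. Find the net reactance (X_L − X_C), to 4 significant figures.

6536 Ω

ω = 2πf = 201100 rad/s
X_L = ωL = 9852 Ω
X_C = 1/(ωC) = 3316 Ω
X = 9852 − 3316 = 6536 Ω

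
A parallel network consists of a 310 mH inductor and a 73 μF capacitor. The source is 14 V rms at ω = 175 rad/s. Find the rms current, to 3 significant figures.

79.2 mA

X_L = ωL = 54.2 Ω
X_C = 1/(ωC) = 78.3 Ω
Parallel: admittances add. Y = 1/(jωL) + jωC
Y = (0 − j0.00566) S
|Y| = 0.00566 S → |Z| = 1/|Y| = 177 Ω, ∠Z = −∠Y = 90.0°
I = V/|Z| = 14/177 = 79.2 mA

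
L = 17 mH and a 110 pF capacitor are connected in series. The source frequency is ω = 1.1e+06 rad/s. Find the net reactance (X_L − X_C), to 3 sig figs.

10400 Ω

X_L = ωL = 18700 Ω
X_C = 1/(ωC) = 8260 Ω
X = 18700 − 8260 = 10400 Ω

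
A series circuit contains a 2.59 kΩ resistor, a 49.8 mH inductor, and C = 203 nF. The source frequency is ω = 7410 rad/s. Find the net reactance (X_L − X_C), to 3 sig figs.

-296 Ω

X_L = ωL = 369 Ω
X_C = 1/(ωC) = 665 Ω
X = 369 − 665 = -296 Ω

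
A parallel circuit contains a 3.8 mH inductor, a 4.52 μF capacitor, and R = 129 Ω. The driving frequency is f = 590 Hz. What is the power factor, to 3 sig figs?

ω = 2πf = 3707 rad/s
X_L = ωL = 14.1 Ω
X_C = 1/(ωC) = 59.7 Ω
Parallel: admittances add. Y = 1/R + 1/(jωL) + jωC
Y = (0.00775 − j0.0542) S
|Y| = 0.0548 S → |Z| = 1/|Y| = 18.3 Ω, ∠Z = −∠Y = 81.9°
cos φ = cos(81.9°) = 0.142

0.142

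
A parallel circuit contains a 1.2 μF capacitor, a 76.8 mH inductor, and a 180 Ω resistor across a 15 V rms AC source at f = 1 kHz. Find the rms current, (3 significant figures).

117 mA

ω = 2πf = 6283 rad/s
X_L = ωL = 483 Ω
X_C = 1/(ωC) = 133 Ω
Parallel: admittances add. Y = 1/R + 1/(jωL) + jωC
Y = (0.00556 + j0.00547) S
|Y| = 0.00779 S → |Z| = 1/|Y| = 128 Ω, ∠Z = −∠Y = -44.5°
I = V/|Z| = 15/128 = 117 mA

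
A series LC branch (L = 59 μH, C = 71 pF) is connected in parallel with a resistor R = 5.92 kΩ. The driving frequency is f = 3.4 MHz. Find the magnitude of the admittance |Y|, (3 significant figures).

ω = 2πf = 2.136e+07 rad/s
X_L = ωL = 1260 Ω
X_C = 1/(ωC) = 659 Ω
Branch 1: Z₁ = R = 5920 Ω
Branch 2 (series LC): Z₂ = j(X_L − X_C) = j601 Ω
Parallel: Z = Z₁Z₂/(Z₁+Z₂), |Z| = 598 Ω, ∠Z = 84.2°
|Y| = 1/|Z| = 1.67 mS

1.67 mS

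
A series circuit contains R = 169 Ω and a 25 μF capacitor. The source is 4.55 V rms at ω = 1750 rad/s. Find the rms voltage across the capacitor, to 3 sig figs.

0.610 V

X_C = 1/(ωC) = 22.9 Ω
Z = 169 − j22.9 Ω
|Z| = √(169² + 22.9²) = 171 Ω
I = V/|Z| = 26.7 mA
V_C = I·|Z_C| = 0.0267 × 22.9 = 0.610 V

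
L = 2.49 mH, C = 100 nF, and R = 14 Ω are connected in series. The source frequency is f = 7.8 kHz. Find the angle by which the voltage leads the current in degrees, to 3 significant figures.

ω = 2πf = 49010 rad/s
X_L = ωL = 122 Ω
X_C = 1/(ωC) = 204 Ω
Net reactance X = X_L − X_C = -82.0 Ω
Z = 14.0 − j82.0 Ω
|Z| = √(14.0² + 82.0²) = 83.2 Ω
∠Z = arctan(-82.0/14.0) = -80.3°

-80.3°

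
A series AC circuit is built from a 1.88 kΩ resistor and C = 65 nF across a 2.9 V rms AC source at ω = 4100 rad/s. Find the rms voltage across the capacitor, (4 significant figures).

2.593 V

X_C = 1/(ωC) = 3752 Ω
Z = 1880 − j3752 Ω
|Z| = √(1880² + 3752²) = 4197 Ω
I = V/|Z| = 691.0 μA
V_C = I·|Z_C| = 0.0006910 × 3752 = 2.593 V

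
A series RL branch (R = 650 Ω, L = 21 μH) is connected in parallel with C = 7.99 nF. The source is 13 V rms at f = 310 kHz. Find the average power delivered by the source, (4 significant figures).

259.0 mW

ω = 2πf = 1.948e+06 rad/s
X_L = ωL = 40.90 Ω
X_C = 1/(ωC) = 64.26 Ω
Branch 1 (R+jX_L): Z₁ = 650.0 + j40.90 Ω, |Z₁| = 651.3 Ω
Branch 2 (−jX_C): Z₂ = −j64.26 Ω
Parallel: Z = Z₁Z₂/(Z₁+Z₂), |Z| = 64.34 Ω, ∠Z = -84.34°
I = V/|Z| = 202.0 mA
P = VI cos φ = 13 × 0.2020 × cos(-84.34°) = 259.0 mW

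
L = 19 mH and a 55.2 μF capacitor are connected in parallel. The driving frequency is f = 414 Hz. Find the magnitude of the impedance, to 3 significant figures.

8.11 Ω

ω = 2πf = 2601 rad/s
X_L = ωL = 49.4 Ω
X_C = 1/(ωC) = 6.96 Ω
Parallel: admittances add. Y = 1/(jωL) + jωC
Y = (0 + j0.123) S
|Y| = 0.123 S → |Z| = 1/|Y| = 8.11 Ω, ∠Z = −∠Y = -90.0°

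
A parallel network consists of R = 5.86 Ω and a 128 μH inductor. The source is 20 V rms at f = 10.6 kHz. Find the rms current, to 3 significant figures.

ω = 2πf = 66600 rad/s
X_L = ωL = 8.53 Ω
Parallel: admittances add. Y = 1/R + 1/(jωL)
Y = (0.171 − j0.117) S
|Y| = 0.207 S → |Z| = 1/|Y| = 4.83 Ω, ∠Z = −∠Y = 34.5°
I = V/|Z| = 20/4.83 = 4.14 A

4.14 A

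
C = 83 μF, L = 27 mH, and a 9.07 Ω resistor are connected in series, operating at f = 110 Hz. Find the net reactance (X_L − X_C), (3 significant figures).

1.23 Ω

ω = 2πf = 691.2 rad/s
X_L = ωL = 18.7 Ω
X_C = 1/(ωC) = 17.4 Ω
X = 18.7 − 17.4 = 1.23 Ω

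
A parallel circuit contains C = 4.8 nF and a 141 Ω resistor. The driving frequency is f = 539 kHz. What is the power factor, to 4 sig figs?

ω = 2πf = 3.387e+06 rad/s
X_C = 1/(ωC) = 61.52 Ω
Parallel: admittances add. Y = 1/R + jωC
Y = (0.007092 + j0.01626) S
|Y| = 0.01774 S → |Z| = 1/|Y| = 56.38 Ω, ∠Z = −∠Y = -66.43°
cos φ = cos(-66.43°) = 0.3999

0.3999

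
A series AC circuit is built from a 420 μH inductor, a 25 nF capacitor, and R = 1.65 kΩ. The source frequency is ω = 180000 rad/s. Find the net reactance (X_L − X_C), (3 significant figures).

X_L = ωL = 75.6 Ω
X_C = 1/(ωC) = 222 Ω
X = 75.6 − 222 = -147 Ω

-147 Ω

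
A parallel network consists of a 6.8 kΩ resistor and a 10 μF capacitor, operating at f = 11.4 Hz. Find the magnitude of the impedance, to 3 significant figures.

ω = 2πf = 71.63 rad/s
X_C = 1/(ωC) = 1400 Ω
Parallel: admittances add. Y = 1/R + jωC
Y = (0.000147 + j0.000716) S
|Y| = 0.000731 S → |Z| = 1/|Y| = 1370 Ω, ∠Z = −∠Y = -78.4°

1370 Ω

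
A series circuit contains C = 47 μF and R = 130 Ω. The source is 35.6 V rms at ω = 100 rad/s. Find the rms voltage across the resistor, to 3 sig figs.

18.6 V

X_C = 1/(ωC) = 213 Ω
Z = 130 − j213 Ω
|Z| = √(130² + 213²) = 249 Ω
I = V/|Z| = 143 mA
V_R = I·|Z_R| = 0.143 × 130 = 18.6 V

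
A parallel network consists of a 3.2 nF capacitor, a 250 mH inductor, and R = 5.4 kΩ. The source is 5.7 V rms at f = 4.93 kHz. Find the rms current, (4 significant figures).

1.069 mA

ω = 2πf = 30980 rad/s
X_L = ωL = 7744 Ω
X_C = 1/(ωC) = 10090 Ω
Parallel: admittances add. Y = 1/R + 1/(jωL) + jωC
Y = (0.0001852 − j3.001e-05) S
|Y| = 0.0001876 S → |Z| = 1/|Y| = 5330 Ω, ∠Z = −∠Y = 9.204°
I = V/|Z| = 5.7/5330 = 1.069 mA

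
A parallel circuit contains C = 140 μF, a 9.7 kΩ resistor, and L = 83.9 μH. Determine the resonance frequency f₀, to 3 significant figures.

ω₀ = 1/√(LC) = 1/√(8.39e-05 × 0.00014) = 9227 rad/s
f₀ = ω₀/(2π) = 1.47 kHz

1.47 kHz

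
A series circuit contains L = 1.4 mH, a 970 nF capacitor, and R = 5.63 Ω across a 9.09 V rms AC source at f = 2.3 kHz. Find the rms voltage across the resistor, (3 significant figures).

ω = 2πf = 14450 rad/s
X_L = ωL = 20.2 Ω
X_C = 1/(ωC) = 71.3 Ω
Net reactance X = X_L − X_C = -51.1 Ω
Z = 5.63 − j51.1 Ω
|Z| = √(5.63² + 51.1²) = 51.4 Ω
I = V/|Z| = 177 mA
V_R = I·|Z_R| = 0.177 × 5.63 = 0.995 V

0.995 V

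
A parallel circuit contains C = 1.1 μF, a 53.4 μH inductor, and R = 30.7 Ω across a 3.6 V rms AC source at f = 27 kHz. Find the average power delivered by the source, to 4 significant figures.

ω = 2πf = 169600 rad/s
X_L = ωL = 9.059 Ω
X_C = 1/(ωC) = 5.359 Ω
Parallel: admittances add. Y = 1/R + 1/(jωL) + jωC
Y = (0.03257 + j0.07622) S
|Y| = 0.08289 S → |Z| = 1/|Y| = 12.06 Ω, ∠Z = −∠Y = -66.86°
I = V/|Z| = 298.4 mA
P = VI cos φ = 3.6 × 0.2984 × cos(-66.86°) = 422.1 mW

422.1 mW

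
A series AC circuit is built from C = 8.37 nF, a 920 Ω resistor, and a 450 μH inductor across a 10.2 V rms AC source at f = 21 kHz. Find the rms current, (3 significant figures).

8.16 mA

ω = 2πf = 131900 rad/s
X_L = ωL = 59.4 Ω
X_C = 1/(ωC) = 905 Ω
Net reactance X = X_L − X_C = -846 Ω
Z = 920 − j846 Ω
|Z| = √(920² + 846²) = 1250 Ω
I = V/|Z| = 10.2/1250 = 8.16 mA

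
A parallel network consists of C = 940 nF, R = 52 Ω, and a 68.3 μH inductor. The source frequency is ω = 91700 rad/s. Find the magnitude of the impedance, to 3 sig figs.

13.2 Ω

X_L = ωL = 6.26 Ω
X_C = 1/(ωC) = 11.6 Ω
Parallel: admittances add. Y = 1/R + 1/(jωL) + jωC
Y = (0.0192 − j0.0735) S
|Y| = 0.0759 S → |Z| = 1/|Y| = 13.2 Ω, ∠Z = −∠Y = 75.3°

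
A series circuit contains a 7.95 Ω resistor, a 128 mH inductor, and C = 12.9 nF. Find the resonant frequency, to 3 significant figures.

3.92 kHz

ω₀ = 1/√(LC) = 1/√(0.128 × 1.29e-08) = 24610 rad/s
f₀ = ω₀/(2π) = 3.92 kHz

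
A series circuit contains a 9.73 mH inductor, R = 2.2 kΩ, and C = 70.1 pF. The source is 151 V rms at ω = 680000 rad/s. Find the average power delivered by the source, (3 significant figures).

238 mW

X_L = ωL = 6620 Ω
X_C = 1/(ωC) = 21000 Ω
Net reactance X = X_L − X_C = -14400 Ω
Z = 2200 − j14400 Ω
|Z| = √(2200² + 14400²) = 14500 Ω
∠Z = arctan(-14400/2200) = -81.3°
I = V/|Z| = 10.4 mA
P = VI cos φ = 151 × 0.0104 × cos(-81.3°) = 238 mW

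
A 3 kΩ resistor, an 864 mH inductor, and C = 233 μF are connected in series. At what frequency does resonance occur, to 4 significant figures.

ω₀ = 1/√(LC) = 1/√(0.864 × 0.000233) = 70.48 rad/s
f₀ = ω₀/(2π) = 11.22 Hz

11.22 Hz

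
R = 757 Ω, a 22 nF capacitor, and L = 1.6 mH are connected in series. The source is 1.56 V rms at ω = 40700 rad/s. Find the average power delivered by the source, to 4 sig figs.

1.097 mW

X_L = ωL = 65.12 Ω
X_C = 1/(ωC) = 1117 Ω
Net reactance X = X_L − X_C = -1052 Ω
Z = 757.0 − j1052 Ω
|Z| = √(757.0² + 1052²) = 1296 Ω
∠Z = arctan(-1052/757.0) = -54.25°
I = V/|Z| = 1.204 mA
P = VI cos φ = 1.56 × 0.001204 × cos(-54.25°) = 1.097 mW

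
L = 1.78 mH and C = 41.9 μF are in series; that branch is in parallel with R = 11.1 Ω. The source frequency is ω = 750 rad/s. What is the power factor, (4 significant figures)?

0.9397

X_L = ωL = 1.335 Ω
X_C = 1/(ωC) = 31.82 Ω
Branch 1: Z₁ = R = 11.10 Ω
Branch 2 (series LC): Z₂ = j(X_L − X_C) = −j30.49 Ω
Parallel: Z = Z₁Z₂/(Z₁+Z₂), |Z| = 10.43 Ω, ∠Z = -20.01°
cos φ = cos(-20.01°) = 0.9397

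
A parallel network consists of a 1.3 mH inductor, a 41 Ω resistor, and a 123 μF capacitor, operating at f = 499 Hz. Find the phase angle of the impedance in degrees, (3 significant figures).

-80.1°

ω = 2πf = 3135 rad/s
X_L = ωL = 4.08 Ω
X_C = 1/(ωC) = 2.59 Ω
Parallel: admittances add. Y = 1/R + 1/(jωL) + jωC
Y = (0.0244 + j0.140) S
|Y| = 0.142 S → |Z| = 1/|Y| = 7.02 Ω, ∠Z = −∠Y = -80.1°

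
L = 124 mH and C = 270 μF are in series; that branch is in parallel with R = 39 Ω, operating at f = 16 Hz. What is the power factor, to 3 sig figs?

0.530

ω = 2πf = 100.5 rad/s
X_L = ωL = 12.5 Ω
X_C = 1/(ωC) = 36.8 Ω
Branch 1: Z₁ = R = 39.0 Ω
Branch 2 (series LC): Z₂ = j(X_L − X_C) = −j24.4 Ω
Parallel: Z = Z₁Z₂/(Z₁+Z₂), |Z| = 20.7 Ω, ∠Z = -58.0°
cos φ = cos(-58.0°) = 0.530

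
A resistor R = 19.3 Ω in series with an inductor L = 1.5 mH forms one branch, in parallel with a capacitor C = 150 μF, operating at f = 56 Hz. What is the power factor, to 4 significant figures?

0.7099

ω = 2πf = 351.9 rad/s
X_L = ωL = 0.5278 Ω
X_C = 1/(ωC) = 18.95 Ω
Branch 1 (R+jX_L): Z₁ = 19.30 + j0.5278 Ω, |Z₁| = 19.31 Ω
Branch 2 (−jX_C): Z₂ = −j18.95 Ω
Parallel: Z = Z₁Z₂/(Z₁+Z₂), |Z| = 13.71 Ω, ∠Z = -44.77°
cos φ = cos(-44.77°) = 0.7099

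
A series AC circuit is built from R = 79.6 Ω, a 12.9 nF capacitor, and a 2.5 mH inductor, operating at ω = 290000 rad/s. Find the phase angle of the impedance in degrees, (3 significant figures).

80.1°

X_L = ωL = 725 Ω
X_C = 1/(ωC) = 267 Ω
Net reactance X = X_L − X_C = 458 Ω
Z = 79.6 + j458 Ω
|Z| = √(79.6² + 458²) = 465 Ω
∠Z = arctan(458/79.6) = 80.1°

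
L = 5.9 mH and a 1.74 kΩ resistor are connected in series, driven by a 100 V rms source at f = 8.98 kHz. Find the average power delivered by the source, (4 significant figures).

5.544 W

ω = 2πf = 56420 rad/s
X_L = ωL = 332.9 Ω
Z = 1740 + j332.9 Ω
|Z| = √(1740² + 332.9²) = 1772 Ω
∠Z = arctan(332.9/1740) = 10.83°
I = V/|Z| = 56.45 mA
P = VI cos φ = 100 × 0.05645 × cos(10.83°) = 5.544 W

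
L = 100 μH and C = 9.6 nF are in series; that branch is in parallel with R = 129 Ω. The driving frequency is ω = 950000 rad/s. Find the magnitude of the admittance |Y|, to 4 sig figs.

X_L = ωL = 95.00 Ω
X_C = 1/(ωC) = 109.6 Ω
Branch 1: Z₁ = R = 129.0 Ω
Branch 2 (series LC): Z₂ = j(X_L − X_C) = −j14.65 Ω
Parallel: Z = Z₁Z₂/(Z₁+Z₂), |Z| = 14.56 Ω, ∠Z = -83.52°
|Y| = 1/|Z| = 68.70 mS

68.70 mS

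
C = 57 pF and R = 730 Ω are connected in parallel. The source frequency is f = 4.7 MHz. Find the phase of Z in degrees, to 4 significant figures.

-50.86°

ω = 2πf = 2.953e+07 rad/s
X_C = 1/(ωC) = 594.1 Ω
Parallel: admittances add. Y = 1/R + jωC
Y = (0.001370 + j0.001683) S
|Y| = 0.002170 S → |Z| = 1/|Y| = 460.8 Ω, ∠Z = −∠Y = -50.86°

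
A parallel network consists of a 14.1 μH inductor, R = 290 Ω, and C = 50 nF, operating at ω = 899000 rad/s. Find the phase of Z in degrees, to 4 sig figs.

84.20°

X_L = ωL = 12.68 Ω
X_C = 1/(ωC) = 22.25 Ω
Parallel: admittances add. Y = 1/R + 1/(jωL) + jωC
Y = (0.003448 − j0.03394) S
|Y| = 0.03411 S → |Z| = 1/|Y| = 29.31 Ω, ∠Z = −∠Y = 84.20°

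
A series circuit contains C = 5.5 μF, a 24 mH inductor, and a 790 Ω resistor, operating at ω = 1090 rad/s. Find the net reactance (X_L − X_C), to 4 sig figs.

-140.6 Ω

X_L = ωL = 26.16 Ω
X_C = 1/(ωC) = 166.8 Ω
X = 26.16 − 166.8 = -140.6 Ω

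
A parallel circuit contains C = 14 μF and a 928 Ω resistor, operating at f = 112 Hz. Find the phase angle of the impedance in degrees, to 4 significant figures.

ω = 2πf = 703.7 rad/s
X_C = 1/(ωC) = 101.5 Ω
Parallel: admittances add. Y = 1/R + jωC
Y = (0.001078 + j0.009852) S
|Y| = 0.009911 S → |Z| = 1/|Y| = 100.9 Ω, ∠Z = −∠Y = -83.76°

-83.76°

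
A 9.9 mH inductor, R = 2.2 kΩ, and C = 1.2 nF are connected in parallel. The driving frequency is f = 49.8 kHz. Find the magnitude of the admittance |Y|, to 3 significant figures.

ω = 2πf = 312900 rad/s
X_L = ωL = 3100 Ω
X_C = 1/(ωC) = 2660 Ω
Parallel: admittances add. Y = 1/R + 1/(jωL) + jωC
Y = (0.000455 + j5.27e-05) S
|Y| = 0.000458 S → |Z| = 1/|Y| = 2190 Ω, ∠Z = −∠Y = -6.61°

458 μS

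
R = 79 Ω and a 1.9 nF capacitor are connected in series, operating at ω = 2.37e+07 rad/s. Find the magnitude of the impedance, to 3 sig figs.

82.1 Ω

X_C = 1/(ωC) = 22.2 Ω
Z = 79.0 − j22.2 Ω
|Z| = √(79.0² + 22.2²) = 82.1 Ω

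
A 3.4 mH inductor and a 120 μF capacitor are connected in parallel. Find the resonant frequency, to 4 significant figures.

249.2 Hz

ω₀ = 1/√(LC) = 1/√(0.0034 × 0.00012) = 1566 rad/s
f₀ = ω₀/(2π) = 249.2 Hz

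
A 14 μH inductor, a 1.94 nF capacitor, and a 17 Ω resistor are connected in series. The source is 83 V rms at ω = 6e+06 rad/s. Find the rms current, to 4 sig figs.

X_L = ωL = 84.00 Ω
X_C = 1/(ωC) = 85.91 Ω
Net reactance X = X_L − X_C = -1.911 Ω
Z = 17.00 − j1.911 Ω
|Z| = √(17.00² + 1.911²) = 17.11 Ω
I = V/|Z| = 83/17.11 = 4.852 A

4.852 A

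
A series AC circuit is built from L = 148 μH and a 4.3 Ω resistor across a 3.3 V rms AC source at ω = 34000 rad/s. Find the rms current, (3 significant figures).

X_L = ωL = 5.03 Ω
Z = 4.30 + j5.03 Ω
|Z| = √(4.30² + 5.03²) = 6.62 Ω
I = V/|Z| = 3.3/6.62 = 499 mA

499 mA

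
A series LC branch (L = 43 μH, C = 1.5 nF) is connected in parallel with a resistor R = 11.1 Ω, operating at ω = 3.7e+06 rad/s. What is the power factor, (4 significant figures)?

X_L = ωL = 159.1 Ω
X_C = 1/(ωC) = 180.2 Ω
Branch 1: Z₁ = R = 11.10 Ω
Branch 2 (series LC): Z₂ = j(X_L − X_C) = −j21.08 Ω
Parallel: Z = Z₁Z₂/(Z₁+Z₂), |Z| = 9.822 Ω, ∠Z = -27.77°
cos φ = cos(-27.77°) = 0.8848

0.8848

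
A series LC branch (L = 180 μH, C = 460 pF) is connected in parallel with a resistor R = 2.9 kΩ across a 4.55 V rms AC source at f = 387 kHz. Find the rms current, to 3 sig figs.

10.1 mA

ω = 2πf = 2.432e+06 rad/s
X_L = ωL = 438 Ω
X_C = 1/(ωC) = 894 Ω
Branch 1: Z₁ = R = 2900 Ω
Branch 2 (series LC): Z₂ = j(X_L − X_C) = −j456 Ω
Parallel: Z = Z₁Z₂/(Z₁+Z₂), |Z| = 451 Ω, ∠Z = -81.1°
I = V/|Z| = 4.55/451 = 10.1 mA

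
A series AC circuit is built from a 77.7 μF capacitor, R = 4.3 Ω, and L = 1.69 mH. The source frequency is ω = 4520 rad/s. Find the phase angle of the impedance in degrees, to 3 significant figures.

48.1°

X_L = ωL = 7.64 Ω
X_C = 1/(ωC) = 2.85 Ω
Net reactance X = X_L − X_C = 4.79 Ω
Z = 4.30 + j4.79 Ω
|Z| = √(4.30² + 4.79²) = 6.44 Ω
∠Z = arctan(4.79/4.30) = 48.1°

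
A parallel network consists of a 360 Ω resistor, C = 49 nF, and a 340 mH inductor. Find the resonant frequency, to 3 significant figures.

ω₀ = 1/√(LC) = 1/√(0.34 × 4.9e-08) = 7748 rad/s
f₀ = ω₀/(2π) = 1.23 kHz

1.23 kHz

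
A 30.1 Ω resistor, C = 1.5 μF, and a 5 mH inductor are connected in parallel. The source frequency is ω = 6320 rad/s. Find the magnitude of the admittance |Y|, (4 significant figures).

X_L = ωL = 31.60 Ω
X_C = 1/(ωC) = 105.5 Ω
Parallel: admittances add. Y = 1/R + 1/(jωL) + jωC
Y = (0.03322 − j0.02217) S
|Y| = 0.03994 S → |Z| = 1/|Y| = 25.04 Ω, ∠Z = −∠Y = 33.71°

39.94 mS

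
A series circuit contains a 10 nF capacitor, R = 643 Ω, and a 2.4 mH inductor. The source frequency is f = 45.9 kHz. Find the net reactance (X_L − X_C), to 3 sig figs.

345 Ω

ω = 2πf = 288400 rad/s
X_L = ωL = 692 Ω
X_C = 1/(ωC) = 347 Ω
X = 692 − 347 = 345 Ω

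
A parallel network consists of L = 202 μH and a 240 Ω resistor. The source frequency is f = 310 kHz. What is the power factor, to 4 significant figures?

0.8537

ω = 2πf = 1.948e+06 rad/s
X_L = ωL = 393.5 Ω
Parallel: admittances add. Y = 1/R + 1/(jωL)
Y = (0.004167 − j0.002542) S
|Y| = 0.004881 S → |Z| = 1/|Y| = 204.9 Ω, ∠Z = −∠Y = 31.38°
cos φ = cos(31.38°) = 0.8537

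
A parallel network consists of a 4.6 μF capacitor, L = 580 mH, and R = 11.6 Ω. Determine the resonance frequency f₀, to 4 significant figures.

ω₀ = 1/√(LC) = 1/√(0.58 × 4.6e-06) = 612.2 rad/s
f₀ = ω₀/(2π) = 97.44 Hz

97.44 Hz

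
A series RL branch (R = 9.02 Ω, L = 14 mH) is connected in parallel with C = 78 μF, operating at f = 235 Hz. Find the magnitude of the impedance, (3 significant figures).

13.1 Ω

ω = 2πf = 1477 rad/s
X_L = ωL = 20.7 Ω
X_C = 1/(ωC) = 8.68 Ω
Branch 1 (R+jX_L): Z₁ = 9.02 + j20.7 Ω, |Z₁| = 22.6 Ω
Branch 2 (−jX_C): Z₂ = −j8.68 Ω
Parallel: Z = Z₁Z₂/(Z₁+Z₂), |Z| = 13.1 Ω, ∠Z = -76.6°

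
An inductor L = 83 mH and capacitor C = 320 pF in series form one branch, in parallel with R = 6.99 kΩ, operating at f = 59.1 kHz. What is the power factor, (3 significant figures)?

0.955

ω = 2πf = 371300 rad/s
X_L = ωL = 30800 Ω
X_C = 1/(ωC) = 8420 Ω
Branch 1: Z₁ = R = 6990 Ω
Branch 2 (series LC): Z₂ = j(X_L − X_C) = j22400 Ω
Parallel: Z = Z₁Z₂/(Z₁+Z₂), |Z| = 6670 Ω, ∠Z = 17.3°
cos φ = cos(17.3°) = 0.955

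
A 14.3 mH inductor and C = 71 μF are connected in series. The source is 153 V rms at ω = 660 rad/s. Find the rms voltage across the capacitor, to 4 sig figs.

X_L = ωL = 9.438 Ω
X_C = 1/(ωC) = 21.34 Ω
Net reactance X = X_L − X_C = -11.90 Ω
Z = − j11.90 Ω
|Z| = √(0² + 11.90²) = 11.90 Ω
I = V/|Z| = 12.85 A
V_C = I·|Z_C| = 12.85 × 21.34 = 274.3 V

274.3 V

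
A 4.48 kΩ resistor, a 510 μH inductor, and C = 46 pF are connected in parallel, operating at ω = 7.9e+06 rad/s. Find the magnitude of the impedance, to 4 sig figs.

X_L = ωL = 4029 Ω
X_C = 1/(ωC) = 2752 Ω
Parallel: admittances add. Y = 1/R + 1/(jωL) + jωC
Y = (0.0002232 + j0.0001152) S
|Y| = 0.0002512 S → |Z| = 1/|Y| = 3981 Ω, ∠Z = −∠Y = -27.30°

3981 Ω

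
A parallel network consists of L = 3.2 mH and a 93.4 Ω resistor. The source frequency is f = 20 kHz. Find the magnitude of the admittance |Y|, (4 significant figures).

ω = 2πf = 125700 rad/s
X_L = ωL = 402.1 Ω
Parallel: admittances add. Y = 1/R + 1/(jωL)
Y = (0.01071 − j0.002487) S
|Y| = 0.01099 S → |Z| = 1/|Y| = 90.98 Ω, ∠Z = −∠Y = 13.08°

10.99 mS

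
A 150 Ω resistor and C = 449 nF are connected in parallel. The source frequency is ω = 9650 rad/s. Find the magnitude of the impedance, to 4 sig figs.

X_C = 1/(ωC) = 230.8 Ω
Parallel: admittances add. Y = 1/R + jωC
Y = (0.006667 + j0.004333) S
|Y| = 0.007951 S → |Z| = 1/|Y| = 125.8 Ω, ∠Z = −∠Y = -33.02°

125.8 Ω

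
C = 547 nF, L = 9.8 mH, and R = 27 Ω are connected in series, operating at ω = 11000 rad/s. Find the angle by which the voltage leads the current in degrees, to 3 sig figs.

-65.2°

X_L = ωL = 108 Ω
X_C = 1/(ωC) = 166 Ω
Net reactance X = X_L − X_C = -58.4 Ω
Z = 27.0 − j58.4 Ω
|Z| = √(27.0² + 58.4²) = 64.3 Ω
∠Z = arctan(-58.4/27.0) = -65.2°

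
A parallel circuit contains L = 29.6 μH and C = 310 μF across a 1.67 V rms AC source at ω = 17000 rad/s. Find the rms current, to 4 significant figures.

5.482 A

X_L = ωL = 0.5032 Ω
X_C = 1/(ωC) = 0.1898 Ω
Parallel: admittances add. Y = 1/(jωL) + jωC
Y = (0 + j3.283) S
|Y| = 3.283 S → |Z| = 1/|Y| = 0.3046 Ω, ∠Z = −∠Y = -90.00°
I = V/|Z| = 1.67/0.3046 = 5.482 A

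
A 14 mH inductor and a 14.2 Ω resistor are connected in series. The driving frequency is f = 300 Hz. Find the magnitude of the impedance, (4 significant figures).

ω = 2πf = 1885 rad/s
X_L = ωL = 26.39 Ω
Z = 14.20 + j26.39 Ω
|Z| = √(14.20² + 26.39²) = 29.97 Ω

29.97 Ω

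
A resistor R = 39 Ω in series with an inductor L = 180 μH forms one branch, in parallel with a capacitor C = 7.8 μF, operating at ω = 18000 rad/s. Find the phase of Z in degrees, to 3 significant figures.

-79.6°

X_L = ωL = 3.24 Ω
X_C = 1/(ωC) = 7.12 Ω
Branch 1 (R+jX_L): Z₁ = 39.0 + j3.24 Ω, |Z₁| = 39.1 Ω
Branch 2 (−jX_C): Z₂ = −j7.12 Ω
Parallel: Z = Z₁Z₂/(Z₁+Z₂), |Z| = 7.11 Ω, ∠Z = -79.6°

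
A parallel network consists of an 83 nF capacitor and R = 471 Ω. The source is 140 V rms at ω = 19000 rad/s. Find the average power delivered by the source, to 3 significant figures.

41.6 W

X_C = 1/(ωC) = 634 Ω
Parallel: admittances add. Y = 1/R + jωC
Y = (0.00212 + j0.00158) S
|Y| = 0.00264 S → |Z| = 1/|Y| = 378 Ω, ∠Z = −∠Y = -36.6°
I = V/|Z| = 370 mA
P = VI cos φ = 140 × 0.370 × cos(-36.6°) = 41.6 W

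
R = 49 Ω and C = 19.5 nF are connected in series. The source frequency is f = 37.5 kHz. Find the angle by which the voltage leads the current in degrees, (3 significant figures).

-77.3°

ω = 2πf = 235600 rad/s
X_C = 1/(ωC) = 218 Ω
Z = 49.0 − j218 Ω
|Z| = √(49.0² + 218²) = 223 Ω
∠Z = arctan(-218/49.0) = -77.3°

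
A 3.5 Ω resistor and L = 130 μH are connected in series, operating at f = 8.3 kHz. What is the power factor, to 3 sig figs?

0.459

ω = 2πf = 52150 rad/s
X_L = ωL = 6.78 Ω
Z = 3.50 + j6.78 Ω
|Z| = √(3.50² + 6.78²) = 7.63 Ω
∠Z = arctan(6.78/3.50) = 62.7°
cos φ = cos(62.7°) = 0.459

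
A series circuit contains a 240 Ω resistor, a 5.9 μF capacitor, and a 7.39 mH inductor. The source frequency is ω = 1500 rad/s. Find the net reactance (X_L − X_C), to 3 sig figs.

X_L = ωL = 11.1 Ω
X_C = 1/(ωC) = 113 Ω
X = 11.1 − 113 = -102 Ω

-102 Ω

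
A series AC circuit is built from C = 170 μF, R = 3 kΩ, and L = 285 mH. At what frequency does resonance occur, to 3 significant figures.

22.9 Hz

ω₀ = 1/√(LC) = 1/√(0.285 × 0.00017) = 143.7 rad/s
f₀ = ω₀/(2π) = 22.9 Hz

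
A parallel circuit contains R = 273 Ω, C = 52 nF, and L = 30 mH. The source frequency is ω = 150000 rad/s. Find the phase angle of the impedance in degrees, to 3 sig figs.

X_L = ωL = 4500 Ω
X_C = 1/(ωC) = 128 Ω
Parallel: admittances add. Y = 1/R + 1/(jωL) + jωC
Y = (0.00366 + j0.00758) S
|Y| = 0.00842 S → |Z| = 1/|Y| = 119 Ω, ∠Z = −∠Y = -64.2°

-64.2°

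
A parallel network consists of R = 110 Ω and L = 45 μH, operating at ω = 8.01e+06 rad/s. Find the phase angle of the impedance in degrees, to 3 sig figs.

17.0°

X_L = ωL = 360 Ω
Parallel: admittances add. Y = 1/R + 1/(jωL)
Y = (0.00909 − j0.00277) S
|Y| = 0.00950 S → |Z| = 1/|Y| = 105 Ω, ∠Z = −∠Y = 17.0°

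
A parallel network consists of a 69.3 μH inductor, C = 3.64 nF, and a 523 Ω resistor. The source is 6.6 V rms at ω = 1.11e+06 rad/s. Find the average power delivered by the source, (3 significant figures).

X_L = ωL = 76.9 Ω
X_C = 1/(ωC) = 248 Ω
Parallel: admittances add. Y = 1/R + 1/(jωL) + jωC
Y = (0.00191 − j0.00896) S
|Y| = 0.00916 S → |Z| = 1/|Y| = 109 Ω, ∠Z = −∠Y = 78.0°
I = V/|Z| = 60.5 mA
P = VI cos φ = 6.6 × 0.0605 × cos(78.0°) = 83.3 mW

83.3 mW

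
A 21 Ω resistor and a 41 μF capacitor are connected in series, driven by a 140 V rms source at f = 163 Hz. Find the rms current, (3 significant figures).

ω = 2πf = 1024 rad/s
X_C = 1/(ωC) = 23.8 Ω
Z = 21.0 − j23.8 Ω
|Z| = √(21.0² + 23.8²) = 31.8 Ω
I = V/|Z| = 140/31.8 = 4.41 A

4.41 A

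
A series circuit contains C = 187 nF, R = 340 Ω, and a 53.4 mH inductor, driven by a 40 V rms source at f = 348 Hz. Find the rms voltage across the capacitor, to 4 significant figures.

41.56 V

ω = 2πf = 2187 rad/s
X_L = ωL = 116.8 Ω
X_C = 1/(ωC) = 2446 Ω
Net reactance X = X_L − X_C = -2329 Ω
Z = 340.0 − j2329 Ω
|Z| = √(340.0² + 2329²) = 2354 Ω
I = V/|Z| = 17.00 mA
V_C = I·|Z_C| = 0.01700 × 2446 = 41.56 V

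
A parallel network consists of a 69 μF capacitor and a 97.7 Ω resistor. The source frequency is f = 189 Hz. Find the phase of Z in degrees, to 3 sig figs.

-82.9°

ω = 2πf = 1188 rad/s
X_C = 1/(ωC) = 12.2 Ω
Parallel: admittances add. Y = 1/R + jωC
Y = (0.0102 + j0.0819) S
|Y| = 0.0826 S → |Z| = 1/|Y| = 12.1 Ω, ∠Z = −∠Y = -82.9°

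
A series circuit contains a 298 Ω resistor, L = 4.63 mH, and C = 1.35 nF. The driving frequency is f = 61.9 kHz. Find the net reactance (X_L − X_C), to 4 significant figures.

ω = 2πf = 388900 rad/s
X_L = ωL = 1801 Ω
X_C = 1/(ωC) = 1905 Ω
X = 1801 − 1905 = -103.8 Ω

-103.8 Ω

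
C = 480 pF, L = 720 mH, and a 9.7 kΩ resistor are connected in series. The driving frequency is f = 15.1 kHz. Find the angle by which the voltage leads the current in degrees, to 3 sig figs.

ω = 2πf = 94880 rad/s
X_L = ωL = 68300 Ω
X_C = 1/(ωC) = 22000 Ω
Net reactance X = X_L − X_C = 46400 Ω
Z = 9700 + j46400 Ω
|Z| = √(9700² + 46400²) = 47400 Ω
∠Z = arctan(46400/9700) = 78.2°

78.2°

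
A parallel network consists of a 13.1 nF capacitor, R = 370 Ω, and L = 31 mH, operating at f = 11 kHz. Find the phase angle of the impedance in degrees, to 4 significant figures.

ω = 2πf = 69120 rad/s
X_L = ωL = 2143 Ω
X_C = 1/(ωC) = 1104 Ω
Parallel: admittances add. Y = 1/R + 1/(jωL) + jωC
Y = (0.002703 + j0.0004387) S
|Y| = 0.002738 S → |Z| = 1/|Y| = 365.2 Ω, ∠Z = −∠Y = -9.219°

-9.219°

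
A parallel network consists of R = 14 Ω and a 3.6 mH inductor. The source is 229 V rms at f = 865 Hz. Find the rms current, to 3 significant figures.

20.1 A

ω = 2πf = 5435 rad/s
X_L = ωL = 19.6 Ω
Parallel: admittances add. Y = 1/R + 1/(jωL)
Y = (0.0714 − j0.0511) S
|Y| = 0.0878 S → |Z| = 1/|Y| = 11.4 Ω, ∠Z = −∠Y = 35.6°
I = V/|Z| = 229/11.4 = 20.1 A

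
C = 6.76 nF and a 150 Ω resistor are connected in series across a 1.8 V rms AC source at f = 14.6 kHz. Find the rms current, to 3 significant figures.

ω = 2πf = 91730 rad/s
X_C = 1/(ωC) = 1610 Ω
Z = 150 − j1610 Ω
|Z| = √(150² + 1610²) = 1620 Ω
I = V/|Z| = 1.8/1620 = 1.11 mA

1.11 mA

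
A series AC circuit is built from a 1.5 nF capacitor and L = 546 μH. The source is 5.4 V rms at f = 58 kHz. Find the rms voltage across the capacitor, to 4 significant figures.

ω = 2πf = 364400 rad/s
X_L = ωL = 199.0 Ω
X_C = 1/(ωC) = 1829 Ω
Net reactance X = X_L − X_C = -1630 Ω
Z = − j1630 Ω
|Z| = √(0² + 1630²) = 1630 Ω
I = V/|Z| = 3.312 mA
V_C = I·|Z_C| = 0.003312 × 1829 = 6.059 V

6.059 V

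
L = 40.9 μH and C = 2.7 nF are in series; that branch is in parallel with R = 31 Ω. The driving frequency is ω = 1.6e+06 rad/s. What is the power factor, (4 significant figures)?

0.9830

X_L = ωL = 65.44 Ω
X_C = 1/(ωC) = 231.5 Ω
Branch 1: Z₁ = R = 31.00 Ω
Branch 2 (series LC): Z₂ = j(X_L − X_C) = −j166.0 Ω
Parallel: Z = Z₁Z₂/(Z₁+Z₂), |Z| = 30.47 Ω, ∠Z = -10.58°
cos φ = cos(-10.58°) = 0.9830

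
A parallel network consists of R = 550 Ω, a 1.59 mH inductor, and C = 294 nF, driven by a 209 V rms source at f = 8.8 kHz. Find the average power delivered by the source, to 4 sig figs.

ω = 2πf = 55290 rad/s
X_L = ωL = 87.91 Ω
X_C = 1/(ωC) = 61.52 Ω
Parallel: admittances add. Y = 1/R + 1/(jωL) + jωC
Y = (0.001818 + j0.004881) S
|Y| = 0.005209 S → |Z| = 1/|Y| = 192.0 Ω, ∠Z = −∠Y = -69.57°
I = V/|Z| = 1.089 A
P = VI cos φ = 209 × 1.089 × cos(-69.57°) = 79.42 W

79.42 W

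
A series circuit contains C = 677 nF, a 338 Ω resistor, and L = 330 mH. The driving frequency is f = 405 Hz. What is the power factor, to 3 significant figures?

ω = 2πf = 2545 rad/s
X_L = ωL = 840 Ω
X_C = 1/(ωC) = 580 Ω
Net reactance X = X_L − X_C = 259 Ω
Z = 338 + j259 Ω
|Z| = √(338² + 259²) = 426 Ω
∠Z = arctan(259/338) = 37.5°
cos φ = cos(37.5°) = 0.793

0.793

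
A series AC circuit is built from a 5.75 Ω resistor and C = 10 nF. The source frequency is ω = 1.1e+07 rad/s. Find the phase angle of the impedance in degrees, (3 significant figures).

-57.7°

X_C = 1/(ωC) = 9.09 Ω
Z = 5.75 − j9.09 Ω
|Z| = √(5.75² + 9.09²) = 10.8 Ω
∠Z = arctan(-9.09/5.75) = -57.7°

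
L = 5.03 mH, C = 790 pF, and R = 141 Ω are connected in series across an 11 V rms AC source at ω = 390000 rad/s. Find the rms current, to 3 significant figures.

8.52 mA

X_L = ωL = 1960 Ω
X_C = 1/(ωC) = 3250 Ω
Net reactance X = X_L − X_C = -1280 Ω
Z = 141 − j1280 Ω
|Z| = √(141² + 1280²) = 1290 Ω
I = V/|Z| = 11/1290 = 8.52 mA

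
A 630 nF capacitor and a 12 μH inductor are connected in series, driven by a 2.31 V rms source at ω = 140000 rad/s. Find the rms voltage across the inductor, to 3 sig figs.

X_L = ωL = 1.68 Ω
X_C = 1/(ωC) = 11.3 Ω
Net reactance X = X_L − X_C = -9.66 Ω
Z = − j9.66 Ω
|Z| = √(0² + 9.66²) = 9.66 Ω
I = V/|Z| = 239 mA
V_L = I·|Z_L| = 0.239 × 1.68 = 0.402 V

0.402 V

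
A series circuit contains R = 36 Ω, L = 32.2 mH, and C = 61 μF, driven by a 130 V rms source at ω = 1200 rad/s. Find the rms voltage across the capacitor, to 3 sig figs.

40.5 V

X_L = ωL = 38.6 Ω
X_C = 1/(ωC) = 13.7 Ω
Net reactance X = X_L − X_C = 25.0 Ω
Z = 36.0 + j25.0 Ω
|Z| = √(36.0² + 25.0²) = 43.8 Ω
I = V/|Z| = 2.97 A
V_C = I·|Z_C| = 2.97 × 13.7 = 40.5 V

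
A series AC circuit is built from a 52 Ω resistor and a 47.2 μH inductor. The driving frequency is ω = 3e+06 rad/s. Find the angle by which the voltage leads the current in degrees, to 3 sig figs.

X_L = ωL = 142 Ω
Z = 52.0 + j142 Ω
|Z| = √(52.0² + 142²) = 151 Ω
∠Z = arctan(142/52.0) = 69.8°

69.8°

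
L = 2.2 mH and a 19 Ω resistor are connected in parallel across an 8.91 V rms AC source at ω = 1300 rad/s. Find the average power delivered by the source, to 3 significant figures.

X_L = ωL = 2.86 Ω
Parallel: admittances add. Y = 1/R + 1/(jωL)
Y = (0.0526 − j0.350) S
|Y| = 0.354 S → |Z| = 1/|Y| = 2.83 Ω, ∠Z = −∠Y = 81.4°
I = V/|Z| = 3.15 A
P = VI cos φ = 8.91 × 3.15 × cos(81.4°) = 4.18 W

4.18 W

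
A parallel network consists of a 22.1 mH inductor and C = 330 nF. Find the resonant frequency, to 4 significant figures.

1.864 kHz

ω₀ = 1/√(LC) = 1/√(0.0221 × 3.3e-07) = 11710 rad/s
f₀ = ω₀/(2π) = 1.864 kHz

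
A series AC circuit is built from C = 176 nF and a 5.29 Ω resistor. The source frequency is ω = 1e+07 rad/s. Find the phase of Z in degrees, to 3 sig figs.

X_C = 1/(ωC) = 0.568 Ω
Z = 5.29 − j0.568 Ω
|Z| = √(5.29² + 0.568²) = 5.32 Ω
∠Z = arctan(-0.568/5.29) = -6.13°

-6.13°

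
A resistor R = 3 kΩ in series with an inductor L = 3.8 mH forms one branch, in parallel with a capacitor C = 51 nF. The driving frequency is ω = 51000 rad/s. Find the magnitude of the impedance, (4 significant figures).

384.5 Ω

X_L = ωL = 193.8 Ω
X_C = 1/(ωC) = 384.5 Ω
Branch 1 (R+jX_L): Z₁ = 3000 + j193.8 Ω, |Z₁| = 3006 Ω
Branch 2 (−jX_C): Z₂ = −j384.5 Ω
Parallel: Z = Z₁Z₂/(Z₁+Z₂), |Z| = 384.5 Ω, ∠Z = -82.67°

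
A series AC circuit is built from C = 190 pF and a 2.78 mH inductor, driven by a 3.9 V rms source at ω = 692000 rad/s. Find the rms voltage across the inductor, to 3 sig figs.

X_L = ωL = 1920 Ω
X_C = 1/(ωC) = 7610 Ω
Net reactance X = X_L − X_C = -5680 Ω
Z = − j5680 Ω
|Z| = √(0² + 5680²) = 5680 Ω
I = V/|Z| = 686 μA
V_L = I·|Z_L| = 0.000686 × 1920 = 1.32 V

1.32 V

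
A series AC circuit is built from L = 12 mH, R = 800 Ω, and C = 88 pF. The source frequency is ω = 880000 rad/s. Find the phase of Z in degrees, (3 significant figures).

-71.2°

X_L = ωL = 10600 Ω
X_C = 1/(ωC) = 12900 Ω
Net reactance X = X_L − X_C = -2350 Ω
Z = 800 − j2350 Ω
|Z| = √(800² + 2350²) = 2490 Ω
∠Z = arctan(-2350/800) = -71.2°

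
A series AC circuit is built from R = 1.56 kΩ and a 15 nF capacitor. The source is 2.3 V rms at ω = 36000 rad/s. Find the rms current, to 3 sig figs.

X_C = 1/(ωC) = 1850 Ω
Z = 1560 − j1850 Ω
|Z| = √(1560² + 1850²) = 2420 Ω
I = V/|Z| = 2.3/2420 = 950 μA

950 μA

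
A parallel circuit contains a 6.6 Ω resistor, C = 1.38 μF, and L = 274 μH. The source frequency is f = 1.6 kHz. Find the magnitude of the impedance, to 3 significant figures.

2.63 Ω

ω = 2πf = 10050 rad/s
X_L = ωL = 2.75 Ω
X_C = 1/(ωC) = 72.1 Ω
Parallel: admittances add. Y = 1/R + 1/(jωL) + jωC
Y = (0.152 − j0.349) S
|Y| = 0.381 S → |Z| = 1/|Y| = 2.63 Ω, ∠Z = −∠Y = 66.5°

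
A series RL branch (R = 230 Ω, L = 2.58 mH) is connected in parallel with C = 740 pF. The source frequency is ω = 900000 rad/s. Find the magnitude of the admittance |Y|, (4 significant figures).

X_L = ωL = 2322 Ω
X_C = 1/(ωC) = 1502 Ω
Branch 1 (R+jX_L): Z₁ = 230.0 + j2322 Ω, |Z₁| = 2333 Ω
Branch 2 (−jX_C): Z₂ = −j1502 Ω
Parallel: Z = Z₁Z₂/(Z₁+Z₂), |Z| = 4112 Ω, ∠Z = -80.00°
|Y| = 1/|Z| = 243.2 μS

243.2 μS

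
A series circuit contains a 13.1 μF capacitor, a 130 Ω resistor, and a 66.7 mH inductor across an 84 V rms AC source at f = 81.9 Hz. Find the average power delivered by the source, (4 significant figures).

30.68 W

ω = 2πf = 514.6 rad/s
X_L = ωL = 34.32 Ω
X_C = 1/(ωC) = 148.3 Ω
Net reactance X = X_L − X_C = -114.0 Ω
Z = 130.0 − j114.0 Ω
|Z| = √(130.0² + 114.0²) = 172.9 Ω
∠Z = arctan(-114.0/130.0) = -41.25°
I = V/|Z| = 485.8 mA
P = VI cos φ = 84 × 0.4858 × cos(-41.25°) = 30.68 W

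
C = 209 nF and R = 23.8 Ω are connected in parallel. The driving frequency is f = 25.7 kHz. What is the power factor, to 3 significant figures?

ω = 2πf = 161500 rad/s
X_C = 1/(ωC) = 29.6 Ω
Parallel: admittances add. Y = 1/R + jωC
Y = (0.0420 + j0.0337) S
|Y| = 0.0539 S → |Z| = 1/|Y| = 18.6 Ω, ∠Z = −∠Y = -38.8°
cos φ = cos(-38.8°) = 0.780

0.780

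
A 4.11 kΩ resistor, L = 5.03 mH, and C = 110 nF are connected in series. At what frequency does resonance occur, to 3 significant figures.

6.77 kHz

ω₀ = 1/√(LC) = 1/√(0.00503 × 1.1e-07) = 42510 rad/s
f₀ = ω₀/(2π) = 6.77 kHz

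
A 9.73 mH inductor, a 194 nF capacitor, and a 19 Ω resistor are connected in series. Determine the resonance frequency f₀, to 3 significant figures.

3.66 kHz

ω₀ = 1/√(LC) = 1/√(0.00973 × 1.94e-07) = 23020 rad/s
f₀ = ω₀/(2π) = 3.66 kHz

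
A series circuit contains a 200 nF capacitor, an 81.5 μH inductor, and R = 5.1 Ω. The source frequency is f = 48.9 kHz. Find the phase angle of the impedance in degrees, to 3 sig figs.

ω = 2πf = 307200 rad/s
X_L = ωL = 25.0 Ω
X_C = 1/(ωC) = 16.3 Ω
Net reactance X = X_L − X_C = 8.77 Ω
Z = 5.10 + j8.77 Ω
|Z| = √(5.10² + 8.77²) = 10.1 Ω
∠Z = arctan(8.77/5.10) = 59.8°

59.8°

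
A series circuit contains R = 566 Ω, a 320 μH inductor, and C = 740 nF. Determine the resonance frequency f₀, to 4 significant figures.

ω₀ = 1/√(LC) = 1/√(0.00032 × 7.4e-07) = 64980 rad/s
f₀ = ω₀/(2π) = 10.34 kHz

10.34 kHz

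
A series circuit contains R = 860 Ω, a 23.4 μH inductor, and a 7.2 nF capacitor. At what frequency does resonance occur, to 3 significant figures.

388 kHz

ω₀ = 1/√(LC) = 1/√(2.34e-05 × 7.2e-09) = 2.436e+06 rad/s
f₀ = ω₀/(2π) = 388 kHz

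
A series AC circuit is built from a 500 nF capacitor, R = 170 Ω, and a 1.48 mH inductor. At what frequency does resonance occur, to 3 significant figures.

5.85 kHz

ω₀ = 1/√(LC) = 1/√(0.00148 × 5e-07) = 36760 rad/s
f₀ = ω₀/(2π) = 5.85 kHz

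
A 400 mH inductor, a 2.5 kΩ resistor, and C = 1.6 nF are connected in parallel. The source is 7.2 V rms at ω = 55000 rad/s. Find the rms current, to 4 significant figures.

X_L = ωL = 22000 Ω
X_C = 1/(ωC) = 11360 Ω
Parallel: admittances add. Y = 1/R + 1/(jωL) + jωC
Y = (0.0004000 + j4.255e-05) S
|Y| = 0.0004023 S → |Z| = 1/|Y| = 2486 Ω, ∠Z = −∠Y = -6.071°
I = V/|Z| = 7.2/2486 = 2.896 mA

2.896 mA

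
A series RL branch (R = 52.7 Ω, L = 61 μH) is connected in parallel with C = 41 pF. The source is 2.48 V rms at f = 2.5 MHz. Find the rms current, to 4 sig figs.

ω = 2πf = 1.571e+07 rad/s
X_L = ωL = 958.2 Ω
X_C = 1/(ωC) = 1553 Ω
Branch 1 (R+jX_L): Z₁ = 52.70 + j958.2 Ω, |Z₁| = 959.6 Ω
Branch 2 (−jX_C): Z₂ = −j1553 Ω
Parallel: Z = Z₁Z₂/(Z₁+Z₂), |Z| = 2496 Ω, ∠Z = 81.79°
I = V/|Z| = 2.48/2496 = 993.4 μA

993.4 μA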